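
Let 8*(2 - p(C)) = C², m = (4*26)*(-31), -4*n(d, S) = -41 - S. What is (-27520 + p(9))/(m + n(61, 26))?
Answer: 220225/25658 ≈ 8.5831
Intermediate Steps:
n(d, S) = 41/4 + S/4 (n(d, S) = -(-41 - S)/4 = 41/4 + S/4)
m = -3224 (m = 104*(-31) = -3224)
p(C) = 2 - C²/8
(-27520 + p(9))/(m + n(61, 26)) = (-27520 + (2 - ⅛*9²))/(-3224 + (41/4 + (¼)*26)) = (-27520 + (2 - ⅛*81))/(-3224 + (41/4 + 13/2)) = (-27520 + (2 - 81/8))/(-3224 + 67/4) = (-27520 - 65/8)/(-12829/4) = -220225/8*(-4/12829) = 220225/25658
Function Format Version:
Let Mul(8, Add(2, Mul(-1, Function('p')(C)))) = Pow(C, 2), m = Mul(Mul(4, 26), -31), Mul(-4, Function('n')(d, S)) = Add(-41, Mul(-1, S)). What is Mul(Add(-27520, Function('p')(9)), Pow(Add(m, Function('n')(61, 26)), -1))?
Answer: Rational(220225, 25658) ≈ 8.5831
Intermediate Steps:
Function('n')(d, S) = Add(Rational(41, 4), Mul(Rational(1, 4), S)) (Function('n')(d, S) = Mul(Rational(-1, 4), Add(-41, Mul(-1, S))) = Add(Rational(41, 4), Mul(Rational(1, 4), S)))
m = -3224 (m = Mul(104, -31) = -3224)
Function('p')(C) = Add(2, Mul(Rational(-1, 8), Pow(C, 2)))
Mul(Add(-27520, Function('p')(9)), Pow(Add(m, Function('n')(61, 26)), -1)) = Mul(Add(-27520, Add(2, Mul(Rational(-1, 8), Pow(9, 2)))), Pow(Add(-3224, Add(Rational(41, 4), Mul(Rational(1, 4), 26))), -1)) = Mul(Add(-27520, Add(2, Mul(Rational(-1, 8), 81))), Pow(Add(-3224, Add(Rational(41, 4), Rational(13, 2))), -1)) = Mul(Add(-27520, Add(2, Rational(-81, 8))), Pow(Add(-3224, Rational(67, 4)), -1)) = Mul(Add(-27520, Rational(-65, 8)), Pow(Rational(-12829, 4), -1)) = Mul(Rational(-220225, 8), Rational(-4, 12829)) = Rational(220225, 25658)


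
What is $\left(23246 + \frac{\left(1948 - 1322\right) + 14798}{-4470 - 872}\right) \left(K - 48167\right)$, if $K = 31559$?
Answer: $- \frac{1031063735232}{2671} \approx -3.8602 \cdot 10^{8}$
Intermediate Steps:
$\left(23246 + \frac{\left(1948 - 1322\right) + 14798}{-4470 - 872}\right) \left(K - 48167\right) = \left(23246 + \frac{\left(1948 - 1322\right) + 14798}{-4470 - 872}\right) \left(31559 - 48167\right) = \left(23246 + \frac{626 + 14798}{-5342}\right) \left(-16608\right) = \left(23246 + 15424 \left(- \frac{1}{5342}\right)\right) \left(-16608\right) = \left(23246 - \frac{7712}{2671}\right) \left(-16608\right) = \frac{62082354}{2671} \left(-16608\right) = - \frac{1031063735232}{2671}$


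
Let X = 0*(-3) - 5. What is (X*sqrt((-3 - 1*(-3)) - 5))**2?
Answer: -125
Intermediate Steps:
X = -5 (X = 0 - 5 = -5)
(X*sqrt((-3 - 1*(-3)) - 5))**2 = (-5*sqrt((-3 - 1*(-3)) - 5))**2 = (-5*sqrt((-3 + 3) - 5))**2 = (-5*sqrt(0 - 5))**2 = (-5*I*sqrt(5))**2 = -125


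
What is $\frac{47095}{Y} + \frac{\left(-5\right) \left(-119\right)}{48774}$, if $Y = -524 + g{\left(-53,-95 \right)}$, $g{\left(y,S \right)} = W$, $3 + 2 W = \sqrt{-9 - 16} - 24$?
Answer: $- \frac{98757743555}{1127313462} - \frac{9419 i}{23113} \approx -87.604 - 0.40752 i$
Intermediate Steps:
$W = - \frac{27}{2} + \frac{5 i}{2}$ ($W = - \frac{3}{2} + \frac{\sqrt{-9 - 16} - 24}{2} = - \frac{3}{2} + \frac{\sqrt{-25} - 24}{2} = - \frac{3}{2} + \frac{5 i - 24}{2} = - \frac{3}{2} + \frac{-24 + 5 i}{2} = - \frac{3}{2} - \left(12 - \frac{5 i}{2}\right) = - \frac{27}{2} + \frac{5 i}{2} \approx -13.5 + 2.5 i$)
$g{\left(y,S \right)} = - \frac{27}{2} + \frac{5 i}{2}$
$Y = - \frac{1075}{2} + \frac{5 i}{2}$ ($Y = -524 - \left(\frac{27}{2} - \frac{5 i}{2}\right) = - \frac{1075}{2} + \frac{5 i}{2} \approx -537.5 + 2.5 i$)
$\frac{47095}{Y} + \frac{\left(-5\right) \left(-119\right)}{48774} = \frac{47095}{- \frac{1075}{2} + \frac{5 i}{2}} + \frac{\left(-5\right) \left(-119\right)}{48774} = 47095 \frac{2 \left(- \frac{1075}{2} - \frac{5 i}{2}\right)}{577825} + 595 \cdot \frac{1}{48774} = \frac{18838 \left(- \frac{1075}{2} - \frac{5 i}{2}\right)}{115565} + \frac{595}{48774} = \frac{595}{48774} + \frac{18838 \left(- \frac{1075}{2} - \frac{5 i}{2}\right)}{115565}$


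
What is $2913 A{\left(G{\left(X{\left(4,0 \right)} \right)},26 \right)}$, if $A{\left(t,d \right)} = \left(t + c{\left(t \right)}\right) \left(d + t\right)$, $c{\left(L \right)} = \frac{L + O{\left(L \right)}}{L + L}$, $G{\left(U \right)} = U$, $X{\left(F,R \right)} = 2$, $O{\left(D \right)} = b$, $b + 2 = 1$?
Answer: $183519$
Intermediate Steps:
$b = -1$ ($b = -2 + 1 = -1$)
$O{\left(D \right)} = -1$
$c{\left(L \right)} = \frac{-1 + L}{2 L}$ ($c{\left(L \right)} = \frac{L - 1}{L + L} = \frac{-1 + L}{2 L}$)
$A{\left(t,d \right)} = \left(d + t\right) \left(t + \frac{-1 + t}{2 t}\right)$ ($A{\left(t,d \right)} = \left(t + \frac{-1 + t}{2 t}\right) \left(d + t\right) = \left(d + t\right) \left(t + \frac{-1 + t}{2 t}\right)$)
$2913 A{\left(G{\left(X{\left(4,0 \right)} \right)},26 \right)} = 2913 \left(- \frac{1}{2} + 2^{2} + \frac{1}{2} \cdot 26 + \frac{1}{2} \cdot 2 + 26 \cdot 2 - \frac{13}{2}\right) = 2913 \left(- \frac{1}{2} + 4 + 13 + 1 + 52 - 13 \cdot \frac{1}{2}\right) = 2913 \left(- \frac{1}{2} + 4 + 13 + 1 + 52 - \frac{13}{2}\right) = 2913 \cdot 63 = 183519$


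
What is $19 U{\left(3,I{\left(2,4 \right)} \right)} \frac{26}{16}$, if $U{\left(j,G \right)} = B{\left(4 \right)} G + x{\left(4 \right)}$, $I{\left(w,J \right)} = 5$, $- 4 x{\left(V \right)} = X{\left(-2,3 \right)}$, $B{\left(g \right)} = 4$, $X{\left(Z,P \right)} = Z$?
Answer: $\frac{10127}{16} \approx 632.94$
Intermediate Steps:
$x{\left(V \right)} = \frac{1}{2}$ ($x{\left(V \right)} = \left(- \frac{1}{4}\right) \left(-2\right) = \frac{1}{2}$)
$U{\left(j,G \right)} = \frac{1}{2} + 4 G$ ($U{\left(j,G \right)} = 4 G + \frac{1}{2} = \frac{1}{2} + 4 G$)
$19 U{\left(3,I{\left(2,4 \right)} \right)} \frac{26}{16} = 19 \left(\frac{1}{2} + 4 \cdot 5\right) \frac{26}{16} = 19 \left(\frac{1}{2} + 20\right) 26 \cdot \frac{1}{16} = 19 \cdot \frac{41}{2} \cdot \frac{13}{8} = \frac{779}{2} \cdot \frac{13}{8} = \frac{10127}{16}$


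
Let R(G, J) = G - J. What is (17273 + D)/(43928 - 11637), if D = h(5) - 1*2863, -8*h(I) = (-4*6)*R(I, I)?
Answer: 14410/32291 ≈ 0.44625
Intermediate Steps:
h(I) = 0 (h(I) = -(-4*6)*(I - I)/8 = -(-3)*0 = -⅛*0 = 0)
D = -2863 (D = 0 - 1*2863 = 0 - 2863 = -2863)
(17273 + D)/(43928 - 11637) = (17273 - 2863)/(43928 - 11637) = 14410/32291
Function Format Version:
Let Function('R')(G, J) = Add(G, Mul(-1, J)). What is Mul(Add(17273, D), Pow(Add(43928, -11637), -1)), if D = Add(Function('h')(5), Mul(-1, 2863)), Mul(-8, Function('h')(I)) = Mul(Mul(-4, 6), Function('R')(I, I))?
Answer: Rational(14410, 32291) ≈ 0.44625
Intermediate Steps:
Function('h')(I) = 0 (Function('h')(I) = Mul(Rational(-1, 8), Mul(Mul(-4, 6), Add(I, Mul(-1, I)))) = Mul(Rational(-1, 8), Mul(-24, 0)) = Mul(Rational(-1, 8), 0) = 0)
D = -2863 (D = Add(0, Mul(-1, 2863)) = Add(0, -2863) = -2863)
Mul(Add(17273, D), Pow(Add(43928, -11637), -1)) = Mul(Add(17273, -2863), Pow(Add(43928, -11637), -1)) = Mul(14410, Pow(32291, -1)) = Mul(14410, Rational(1, 32291)) = Rational(14410, 32291)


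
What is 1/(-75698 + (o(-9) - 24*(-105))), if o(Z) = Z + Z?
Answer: -1/73196 ≈ -1.3662e-5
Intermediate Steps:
o(Z) = 2*Z
1/(-75698 + (o(-9) - 24*(-105))) = 1/(-75698 + (2*(-9) - 24*(-105))) = 1/(-75698 + (-18 + 2520)) = 1/(-75698 + 2502) = 1/(-73196) = -1/73196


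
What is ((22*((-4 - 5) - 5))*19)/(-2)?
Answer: 2926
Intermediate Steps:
((22*((-4 - 5) - 5))*19)/(-2) = ((22*(-9 - 5))*19)*(-1/2) = ((22*(-14))*19)*(-1/2) = -308*19*(-1/2) = -5852*(-1/2) = 2926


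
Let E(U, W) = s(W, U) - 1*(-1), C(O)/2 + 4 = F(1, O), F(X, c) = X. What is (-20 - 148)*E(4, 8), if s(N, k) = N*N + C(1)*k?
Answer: -6888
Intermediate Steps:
C(O) = -6 (C(O) = -8 + 2*1 = -8 + 2 = -6)
s(N, k) = N**2 - 6*k (s(N, k) = N*N - 6*k = N**2 - 6*k)
E(U, W) = 1 + W**2 - 6*U (E(U, W) = (W**2 - 6*U) - 1*(-1) = (W**2 - 6*U) + 1 = 1 + W**2 - 6*U)
(-20 - 148)*E(4, 8) = (-20 - 148)*(1 + 8**2 - 6*4) = -168*(1 + 64 - 24) = -168*41 = -6888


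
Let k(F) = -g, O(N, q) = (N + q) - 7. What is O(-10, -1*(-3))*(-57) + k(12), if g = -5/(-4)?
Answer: 3187/4 ≈ 796.75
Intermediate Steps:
O(N, q) = -7 + N + q
g = 5/4 (g = -5*(-¼) = 5/4 ≈ 1.2500)
k(F) = -5/4 (k(F) = -1*5/4 = -5/4)
O(-10, -1*(-3))*(-57) + k(12) = (-7 - 10 - 1*(-3))*(-57) - 5/4 = (-7 - 10 + 3)*(-57) - 5/4 = -14*(-57) - 5/4 = 798 - 5/4 = 3187/4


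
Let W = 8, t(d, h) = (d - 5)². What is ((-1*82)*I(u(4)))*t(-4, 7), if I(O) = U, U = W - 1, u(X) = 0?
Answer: -46494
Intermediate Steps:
t(d, h) = (-5 + d)²
U = 7 (U = 8 - 1 = 7)
I(O) = 7
((-1*82)*I(u(4)))*t(-4, 7) = (-1*82*7)*(-5 - 4)² = -82*7*(-9)² = -574*81 = -46494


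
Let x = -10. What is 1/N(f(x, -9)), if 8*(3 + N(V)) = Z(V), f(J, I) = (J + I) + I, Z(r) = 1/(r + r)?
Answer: -448/1345 ≈ -0.33309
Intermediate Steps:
Z(r) = 1/(2*r)
f(J, I) = J + 2*I (f(J, I) = (I + J) + I = J + 2*I)
N(V) = -3 + 1/(16*V) (N(V) = -3 + (1/(2*V))/8 = -3 + 1/(16*V))
1/N(f(x, -9)) = 1/(-3 + 1/(16*(-10 + 2*(-9)))) = 1/(-3 + 1/(16*(-10 - 18))) = 1/(-3 + (1/16)/(-28)) = 1/(-3 + (1/16)*(-1/28)) = 1/(-3 - 1/448) = 1/(-1345/448) = -448/1345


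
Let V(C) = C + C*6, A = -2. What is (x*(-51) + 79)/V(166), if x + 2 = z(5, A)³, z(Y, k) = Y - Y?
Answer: 181/1162 ≈ 0.15577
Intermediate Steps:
z(Y, k) = 0
V(C) = 7*C (V(C) = C + 6*C = 7*C)
x = -2 (x = -2 + 0³ = -2 + 0 = -2)
(x*(-51) + 79)/V(166) = (-2*(-51) + 79)/((7*166)) = (102 + 79)/1162 = 181*(1/1162) = 181/1162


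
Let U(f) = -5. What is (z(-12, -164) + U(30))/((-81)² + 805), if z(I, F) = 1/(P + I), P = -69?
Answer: -7/10287 ≈ -0.00068047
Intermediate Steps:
z(I, F) = 1/(-69 + I)
(z(-12, -164) + U(30))/((-81)² + 805) = (1/(-69 - 12) - 5)/((-81)² + 805) = (1/(-81) - 5)/(6561 + 805) = (-1/81 - 5)/7366 = -406/81*1/7366 = -7/10287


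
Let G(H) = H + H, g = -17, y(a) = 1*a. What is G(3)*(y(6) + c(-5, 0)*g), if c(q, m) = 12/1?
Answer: -1188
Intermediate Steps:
y(a) = a
c(q, m) = 12 (c(q, m) = 12*1 = 12)
G(H) = 2*H
G(3)*(y(6) + c(-5, 0)*g) = (2*3)*(6 + 12*(-17)) = 6*(6 - 204) = 6*(-198) = -1188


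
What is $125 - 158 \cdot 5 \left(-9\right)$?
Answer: $7235$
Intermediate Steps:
$125 - 158 \cdot 5 \left(-9\right) = 125 - -7110 = 125 + 7110 = 7235$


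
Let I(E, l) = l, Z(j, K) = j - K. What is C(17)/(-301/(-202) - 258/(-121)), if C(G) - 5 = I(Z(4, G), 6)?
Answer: 268862/88537 ≈ 3.0367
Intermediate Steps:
C(G) = 11 (C(G) = 5 + 6 = 11)
C(17)/(-301/(-202) - 258/(-121)) = 11/(-301/(-202) - 258/(-121)) = 11/(-301*(-1/202) - 258*(-1/121)) = 11/(301/202 + 258/121) = 11/(88537/24442) = 11*(24442/88537) = 268862/88537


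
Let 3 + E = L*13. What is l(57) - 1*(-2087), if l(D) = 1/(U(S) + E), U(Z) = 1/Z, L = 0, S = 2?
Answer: 10433/5 ≈ 2086.6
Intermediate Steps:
E = -3 (E = -3 + 0*13 = -3 + 0 = -3)
l(D) = -⅖ (l(D) = 1/(1/2 - 3) = 1/(½ - 3) = 1/(-5/2) = -⅖)
l(57) - 1*(-2087) = -⅖ - 1*(-2087) = -⅖ + 2087 = 10433/5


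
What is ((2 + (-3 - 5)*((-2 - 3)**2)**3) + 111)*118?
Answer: -14736666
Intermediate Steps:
((2 + (-3 - 5)*((-2 - 3)**2)**3) + 111)*118 = ((2 - 8*((-5)**2)**3) + 111)*118 = ((2 - 8*25**3) + 111)*118 = ((2 - 8*15625) + 111)*118 = ((2 - 125000) + 111)*118 = (-124998 + 111)*118 = -124887*118 = -14736666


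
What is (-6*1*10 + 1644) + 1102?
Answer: 2686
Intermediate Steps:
(-6*1*10 + 1644) + 1102 = (-6*10 + 1644) + 1102 = (-60 + 1644) + 1102 = 1584 + 1102 = 2686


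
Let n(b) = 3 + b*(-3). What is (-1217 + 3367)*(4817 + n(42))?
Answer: 10092100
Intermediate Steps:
n(b) = 3 - 3*b
(-1217 + 3367)*(4817 + n(42)) = (-1217 + 3367)*(4817 + (3 - 3*42)) = 2150*(4817 + (3 - 126)) = 2150*(4817 - 123) = 2150*4694 = 10092100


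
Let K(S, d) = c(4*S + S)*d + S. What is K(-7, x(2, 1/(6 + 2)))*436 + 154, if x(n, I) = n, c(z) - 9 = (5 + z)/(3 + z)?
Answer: 11535/2 ≈ 5767.5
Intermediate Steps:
c(z) = 9 + (5 + z)/(3 + z)
K(S, d) = S + 2*d*(16 + 25*S)/(3 + 5*S) (K(S, d) = (2*(16 + 5*(4*S + S))/(3 + (4*S + S)))*d + S = (2*(16 + 5*(5*S))/(3 + 5*S))*d + S = (2*(16 + 25*S)/(3 + 5*S))*d + S = 2*d*(16 + 25*S)/(3 + 5*S) + S = S + 2*d*(16 + 25*S)/(3 + 5*S))
K(-7, x(2, 1/(6 + 2)))*436 + 154 = ((-7*(3 + 5*(-7)) + 2*2*(16 + 25*(-7)))/(3 + 5*(-7)))*436 + 154 = ((-7*(3 - 35) + 2*2*(16 - 175))/(3 - 35))*436 + 154 = ((-7*(-32) + 2*2*(-159))/(-32))*436 + 154 = -(224 - 636)/32*436 + 154 = -1/32*(-412)*436 + 154 = (103/8)*436 + 154 = 11227/2 + 154 = 11535/2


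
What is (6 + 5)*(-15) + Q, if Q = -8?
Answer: -173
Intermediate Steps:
(6 + 5)*(-15) + Q = (6 + 5)*(-15) - 8 = 11*(-15) - 8 = -165 - 8 = -173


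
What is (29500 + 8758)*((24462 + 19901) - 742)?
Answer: 1668852218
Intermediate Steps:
(29500 + 8758)*((24462 + 19901) - 742) = 38258*(44363 - 742) = 38258*43621 = 1668852218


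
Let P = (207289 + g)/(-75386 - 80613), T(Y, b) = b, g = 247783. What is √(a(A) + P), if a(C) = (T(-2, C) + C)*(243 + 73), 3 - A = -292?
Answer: 2*√1134268670032378/155999 ≈ 431.78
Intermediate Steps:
A = 295 (A = 3 - 1*(-292) = 3 + 292 = 295)
a(C) = 632*C (a(C) = (C + C)*(243 + 73) = (2*C)*316 = 632*C)
P = -455072/155999 (P = (207289 + 247783)/(-75386 - 80613) = 455072/(-155999) = 455072*(-1/155999) = -455072/155999 ≈ -2.9171)
√(a(A) + P) = √(632*295 - 455072/155999) = √(186440 - 455072/155999) = √(29083998488/155999) = 2*√1134268670032378/155999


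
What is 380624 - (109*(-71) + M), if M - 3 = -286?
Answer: 388646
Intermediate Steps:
M = -283 (M = 3 - 286 = -283)
380624 - (109*(-71) + M) = 380624 - (109*(-71) - 283) = 380624 - (-7739 - 283) = 380624 - 1*(-8022) = 380624 + 8022 = 388646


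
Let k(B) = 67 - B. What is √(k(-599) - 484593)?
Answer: I*√483927 ≈ 695.65*I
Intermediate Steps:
√(k(-599) - 484593) = √((67 - 1*(-599)) - 484593) = √((67 + 599) - 484593) = √(666 - 484593) = √(-483927) = I*√483927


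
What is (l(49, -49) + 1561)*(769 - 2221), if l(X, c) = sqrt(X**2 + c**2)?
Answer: -2266572 - 71148*sqrt(2) ≈ -2.3672e+6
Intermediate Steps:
(l(49, -49) + 1561)*(769 - 2221) = (sqrt(49**2 + (-49)**2) + 1561)*(769 - 2221) = (sqrt(2401 + 2401) + 1561)*(-1452) = (sqrt(4802) + 1561)*(-1452) = (49*sqrt(2) + 1561)*(-1452) = (1561 + 49*sqrt(2))*(-1452) = -2266572 - 71148*sqrt(2)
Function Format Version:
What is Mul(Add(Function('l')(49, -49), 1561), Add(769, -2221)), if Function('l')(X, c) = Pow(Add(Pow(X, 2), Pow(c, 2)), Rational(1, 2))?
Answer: Add(-2266572, Mul(-71148, Pow(2, Rational(1, 2)))) ≈ -2.3672e+6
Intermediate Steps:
Mul(Add(Function('l')(49, -49), 1561), Add(769, -2221)) = Mul(Add(Pow(Add(Pow(49, 2), Pow(-49, 2)), Rational(1, 2)), 1561), Add(769, -2221)) = Mul(Add(Pow(Add(2401, 2401), Rational(1, 2)), 1561), -1452) = Mul(Add(Pow(4802, Rational(1, 2)), 1561), -1452) = Mul(Add(Mul(49, Pow(2, Rational(1, 2))), 1561), -1452) = Mul(Add(1561, Mul(49, Pow(2, Rational(1, 2)))), -1452) = Add(-2266572, Mul(-71148, Pow(2, Rational(1, 2))))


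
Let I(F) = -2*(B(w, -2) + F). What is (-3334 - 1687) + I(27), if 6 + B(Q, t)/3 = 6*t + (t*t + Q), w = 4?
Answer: -5015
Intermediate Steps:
B(Q, t) = -18 + 3*Q + 3*t² + 18*t (B(Q, t) = -18 + 3*(6*t + (t*t + Q)) = -18 + 3*(6*t + (t² + Q)) = -18 + 3*(6*t + (Q + t²)) = -18 + 3*(Q + t² + 6*t) = -18 + (3*Q + 3*t² + 18*t) = -18 + 3*Q + 3*t² + 18*t)
I(F) = 60 - 2*F (I(F) = -2*((-18 + 3*4 + 3*(-2)² + 18*(-2)) + F) = -2*((-18 + 12 + 3*4 - 36) + F) = -2*((-18 + 12 + 12 - 36) + F) = -2*(-30 + F) = 60 - 2*F)
(-3334 - 1687) + I(27) = (-3334 - 1687) + (60 - 2*27) = -5021 + (60 - 54) = -5021 + 6 = -5015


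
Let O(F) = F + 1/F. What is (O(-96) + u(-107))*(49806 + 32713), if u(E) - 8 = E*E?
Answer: 89999759945/96 ≈ 9.3750e+8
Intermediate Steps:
u(E) = 8 + E² (u(E) = 8 + E*E = 8 + E²)
(O(-96) + u(-107))*(49806 + 32713) = ((-96 + 1/(-96)) + (8 + (-107)²))*(49806 + 32713) = ((-96 - 1/96) + (8 + 11449))*82519 = (-9217/96 + 11457)*82519 = (1090655/96)*82519 = 89999759945/96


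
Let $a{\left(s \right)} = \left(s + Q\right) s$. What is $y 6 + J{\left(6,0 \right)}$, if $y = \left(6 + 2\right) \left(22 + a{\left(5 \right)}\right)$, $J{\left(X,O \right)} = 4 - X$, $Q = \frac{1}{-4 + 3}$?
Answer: $2014$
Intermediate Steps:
$Q = -1$ ($Q = \frac{1}{-1} = -1$)
$a{\left(s \right)} = s \left(-1 + s\right)$ ($a{\left(s \right)} = \left(s - 1\right) s = \left(-1 + s\right) s = s \left(-1 + s\right)$)
$y = 336$ ($y = \left(6 + 2\right) \left(22 + 5 \left(-1 + 5\right)\right) = 8 \left(22 + 5 \cdot 4\right) = 8 \left(22 + 20\right) = 8 \cdot 42 = 336$)
$y 6 + J{\left(6,0 \right)} = 336 \cdot 6 + \left(4 - 6\right) = 2016 + \left(4 - 6\right) = 2016 - 2 = 2014$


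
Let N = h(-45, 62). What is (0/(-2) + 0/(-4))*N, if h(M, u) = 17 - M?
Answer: 0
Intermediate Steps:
N = 62 (N = 17 - 1*(-45) = 17 + 45 = 62)
(0/(-2) + 0/(-4))*N = (0/(-2) + 0/(-4))*62 = (0*(-½) + 0*(-¼))*62 = (0 + 0)*62 = 0*62 = 0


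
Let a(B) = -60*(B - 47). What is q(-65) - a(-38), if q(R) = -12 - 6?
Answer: -5118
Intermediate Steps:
q(R) = -18
a(B) = 2820 - 60*B (a(B) = -60*(-47 + B) = 2820 - 60*B)
q(-65) - a(-38) = -18 - (2820 - 60*(-38)) = -18 - (2820 + 2280) = -18 - 1*5100 = -18 - 5100 = -5118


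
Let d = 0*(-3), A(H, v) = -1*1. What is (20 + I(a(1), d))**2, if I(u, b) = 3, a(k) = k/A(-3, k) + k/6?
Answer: 529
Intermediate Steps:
A(H, v) = -1
d = 0
a(k) = -5*k/6 (a(k) = k/(-1) + k/6 = k*(-1) + k*(1/6) = -k + k/6 = -5*k/6)
(20 + I(a(1), d))**2 = (20 + 3)**2 = 23**2 = 529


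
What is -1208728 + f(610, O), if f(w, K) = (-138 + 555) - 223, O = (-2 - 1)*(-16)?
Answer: -1208534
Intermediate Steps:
O = 48 (O = -3*(-16) = 48)
f(w, K) = 194 (f(w, K) = 417 - 223 = 194)
-1208728 + f(610, O) = -1208728 + 194 = -1208534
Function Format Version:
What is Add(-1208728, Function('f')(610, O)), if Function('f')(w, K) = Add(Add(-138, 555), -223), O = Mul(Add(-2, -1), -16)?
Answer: -1208534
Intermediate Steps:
O = 48 (O = Mul(-3, -16) = 48)
Function('f')(w, K) = 194 (Function('f')(w, K) = Add(417, -223) = 194)
Add(-1208728, Function('f')(610, O)) = Add(-1208728, 194) = -1208534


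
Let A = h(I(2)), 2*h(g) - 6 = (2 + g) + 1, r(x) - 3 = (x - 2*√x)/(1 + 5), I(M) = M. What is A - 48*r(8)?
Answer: -405/2 + 32*√2 ≈ -157.25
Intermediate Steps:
r(x) = 3 - √x/3 + x/6 (r(x) = 3 + (x - 2*√x)/(1 + 5) = 3 + (x - 2*√x)/6 = 3 + (x - 2*√x)*(⅙) = 3 + (-√x/3 + x/6) = 3 - √x/3 + x/6)
h(g) = 9/2 + g/2 (h(g) = 3 + ((2 + g) + 1)/2 = 3 + (3 + g)/2 = 3 + (3/2 + g/2) = 9/2 + g/2)
A = 11/2 (A = 9/2 + (½)*2 = 9/2 + 1 = 11/2 ≈ 5.5000)
A - 48*r(8) = 11/2 - 48*(3 - 2*√2/3 + (⅙)*8) = 11/2 - 48*(3 - 2*√2/3 + 4/3) = 11/2 - 48*(13/3 - 2*√2/3) = 11/2 + (-208 + 32*√2) = -405/2 + 32*√2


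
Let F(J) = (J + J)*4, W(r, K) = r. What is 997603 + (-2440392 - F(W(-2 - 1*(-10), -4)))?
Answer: -1442853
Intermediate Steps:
F(J) = 8*J (F(J) = (2*J)*4 = 8*J)
997603 + (-2440392 - F(W(-2 - 1*(-10), -4))) = 997603 + (-2440392 - 8*(-2 - 1*(-10))) = 997603 + (-2440392 - 8*(-2 + 10)) = 997603 + (-2440392 - 8*8) = 997603 + (-2440392 - 1*64) = 997603 + (-2440392 - 64) = 997603 - 2440456 = -1442853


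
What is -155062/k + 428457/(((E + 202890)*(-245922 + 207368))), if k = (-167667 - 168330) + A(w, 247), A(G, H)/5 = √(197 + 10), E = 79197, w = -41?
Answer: 807084688911850567/1748985393829685466 + 387655*√23/18815663139 ≈ 0.46156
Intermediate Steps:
A(G, H) = 15*√23 (A(G, H) = 5*√(197 + 10) = 5*√207 = 5*(3*√23) = 15*√23)
k = -335997 + 15*√23 (k = (-167667 - 168330) + 15*√23 = -335997 + 15*√23 ≈ -3.3593e+5)
-155062/k + 428457/(((E + 202890)*(-245922 + 207368))) = -155062/(-335997 + 15*√23) + 428457/(((79197 + 202890)*(-245922 + 207368))) = -155062/(-335997 + 15*√23) + 428457/((282087*(-38554))) = -155062/(-335997 + 15*√23) + 428457/(-10875582198) = -155062/(-335997 + 15*√23) + 428457*(-1/10875582198) = -155062/(-335997 + 15*√23) - 142819/3625194066 = -142819/3625194066 - 155062/(-335997 + 15*√23)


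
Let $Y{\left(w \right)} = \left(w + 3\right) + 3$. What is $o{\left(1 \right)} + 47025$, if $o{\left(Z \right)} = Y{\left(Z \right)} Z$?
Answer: $47032$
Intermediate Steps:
$Y{\left(w \right)} = 6 + w$ ($Y{\left(w \right)} = \left(3 + w\right) + 3 = 6 + w$)
$o{\left(Z \right)} = Z \left(6 + Z\right)$ ($o{\left(Z \right)} = \left(6 + Z\right) Z = Z \left(6 + Z\right)$)
$o{\left(1 \right)} + 47025 = 1 \left(6 + 1\right) + 47025 = 1 \cdot 7 + 47025 = 7 + 47025 = 47032$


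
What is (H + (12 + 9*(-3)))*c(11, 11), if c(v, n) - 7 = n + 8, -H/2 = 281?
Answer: -15002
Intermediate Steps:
H = -562 (H = -2*281 = -562)
c(v, n) = 15 + n (c(v, n) = 7 + (n + 8) = 7 + (8 + n) = 15 + n)
(H + (12 + 9*(-3)))*c(11, 11) = (-562 + (12 + 9*(-3)))*(15 + 11) = (-562 + (12 - 27))*26 = (-562 - 15)*26 = -577*26 = -15002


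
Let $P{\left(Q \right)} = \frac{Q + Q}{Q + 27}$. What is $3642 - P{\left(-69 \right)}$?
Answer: $\frac{25471}{7} \approx 3638.7$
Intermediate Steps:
$P{\left(Q \right)} = \frac{2 Q}{27 + Q}$
$3642 - P{\left(-69 \right)} = 3642 - 2 \left(-69\right) \frac{1}{27 - 69} = 3642 - 2 \left(-69\right) \frac{1}{-42} = 3642 - 2 \left(-69\right) \left(- \frac{1}{42}\right) = 3642 - \frac{23}{7} = \frac{25471}{7}$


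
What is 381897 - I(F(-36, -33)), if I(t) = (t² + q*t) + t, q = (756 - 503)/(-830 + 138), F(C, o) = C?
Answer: 65847924/173 ≈ 3.8062e+5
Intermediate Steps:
q = -253/692 (q = 253/(-692) = 253*(-1/692) = -253/692 ≈ -0.36561)
I(t) = t² + 439*t/692 (I(t) = (t² - 253*t/692) + t = t² + 439*t/692)
381897 - I(F(-36, -33)) = 381897 - (-36)*(439 + 692*(-36))/692 = 381897 - (-36)*(439 - 24912)/692 = 381897 - (-36)*(-24473)/692 = 381897 - 1*220257/173 = 381897 - 220257/173 = 65847924/173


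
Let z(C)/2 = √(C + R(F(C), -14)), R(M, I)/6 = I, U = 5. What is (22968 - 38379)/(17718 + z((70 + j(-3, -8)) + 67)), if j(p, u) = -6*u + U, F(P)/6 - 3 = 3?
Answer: -136526049/156963550 + 15411*√106/156963550 ≈ -0.86878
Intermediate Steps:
F(P) = 36 (F(P) = 18 + 6*3 = 18 + 18 = 36)
R(M, I) = 6*I
j(p, u) = 5 - 6*u (j(p, u) = -6*u + 5 = 5 - 6*u)
z(C) = 2*√(-84 + C) (z(C) = 2*√(C + 6*(-14)) = 2*√(C - 84) = 2*√(-84 + C))
(22968 - 38379)/(17718 + z((70 + j(-3, -8)) + 67)) = (22968 - 38379)/(17718 + 2*√(-84 + ((70 + (5 - 6*(-8))) + 67))) = -15411/(17718 + 2*√(-84 + ((70 + (5 + 48)) + 67))) = -15411/(17718 + 2*√(-84 + ((70 + 53) + 67))) = -15411/(17718 + 2*√(-84 + (123 + 67))) = -15411/(17718 + 2*√(-84 + 190)) = -15411/(17718 + 2*√106)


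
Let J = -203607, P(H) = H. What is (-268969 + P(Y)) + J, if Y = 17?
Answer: -472559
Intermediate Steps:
(-268969 + P(Y)) + J = (-268969 + 17) - 203607 = -268952 - 203607 = -472559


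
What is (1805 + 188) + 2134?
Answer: 4127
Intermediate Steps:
(1805 + 188) + 2134 = 1993 + 2134 = 4127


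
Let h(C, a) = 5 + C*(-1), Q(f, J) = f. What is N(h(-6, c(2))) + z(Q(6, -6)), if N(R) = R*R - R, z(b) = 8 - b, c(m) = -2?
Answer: 112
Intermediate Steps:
h(C, a) = 5 - C
N(R) = R² - R
N(h(-6, c(2))) + z(Q(6, -6)) = (5 - 1*(-6))*(-1 + (5 - 1*(-6))) + (8 - 1*6) = (5 + 6)*(-1 + (5 + 6)) + (8 - 6) = 11*(-1 + 11) + 2 = 11*10 + 2 = 110 + 2 = 112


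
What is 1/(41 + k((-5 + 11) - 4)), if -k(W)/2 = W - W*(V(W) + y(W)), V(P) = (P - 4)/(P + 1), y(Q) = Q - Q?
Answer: 3/103 ≈ 0.029126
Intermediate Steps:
y(Q) = 0
V(P) = (-4 + P)/(1 + P)
k(W) = -2*W + 2*W*(-4 + W)/(1 + W) (k(W) = -2*(W - W*((-4 + W)/(1 + W) + 0)) = -2*(W - W*(-4 + W)/(1 + W)) = -2*W + 2*W*(-4 + W)/(1 + W))
1/(41 + k((-5 + 11) - 4)) = 1/(41 - 10*((-5 + 11) - 4)/(1 + ((-5 + 11) - 4))) = 1/(41 - 10*(6 - 4)/(1 + (6 - 4))) = 1/(41 - 10*2/(1 + 2)) = 1/(41 - 10*2/3) = 1/(41 - 10*2*⅓) = 1/(41 - 20/3) = 1/(103/3) = 3/103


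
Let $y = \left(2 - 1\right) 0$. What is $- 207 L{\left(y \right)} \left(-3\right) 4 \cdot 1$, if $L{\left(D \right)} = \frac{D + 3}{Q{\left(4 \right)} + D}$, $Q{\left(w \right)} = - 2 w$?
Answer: $- \frac{1863}{2} \approx -931.5$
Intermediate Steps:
$y = 0$ ($y = 1 \cdot 0 = 0$)
$L{\left(D \right)} = \frac{3 + D}{-8 + D}$ ($L{\left(D \right)} = \frac{D + 3}{\left(-2\right) 4 + D} = \frac{3 + D}{-8 + D}$)
$- 207 L{\left(y \right)} \left(-3\right) 4 \cdot 1 = - 207 \frac{3 + 0}{-8 + 0} \left(-3\right) 4 \cdot 1 = - 207 \frac{1}{-8} \cdot 3 \left(\left(-12\right) 1\right) = - 207 \left(\left(- \frac{1}{8}\right) 3\right) \left(-12\right) = \left(-207\right) \left(- \frac{3}{8}\right) \left(-12\right) = \frac{621}{8} \left(-12\right) = - \frac{1863}{2}$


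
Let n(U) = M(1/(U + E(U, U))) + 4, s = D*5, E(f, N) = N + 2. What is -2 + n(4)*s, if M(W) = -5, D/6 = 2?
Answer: -62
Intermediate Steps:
D = 12 (D = 6*2 = 12)
E(f, N) = 2 + N
s = 60 (s = 12*5 = 60)
n(U) = -1 (n(U) = -5 + 4 = -1)
-2 + n(4)*s = -2 - 1*60 = -2 - 60 = -62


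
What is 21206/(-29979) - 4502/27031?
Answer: -708184844/810362349 ≈ -0.87391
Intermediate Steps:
21206/(-29979) - 4502/27031 = 21206*(-1/29979) - 4502*1/27031 = -21206/29979 - 4502/27031 = -708184844/810362349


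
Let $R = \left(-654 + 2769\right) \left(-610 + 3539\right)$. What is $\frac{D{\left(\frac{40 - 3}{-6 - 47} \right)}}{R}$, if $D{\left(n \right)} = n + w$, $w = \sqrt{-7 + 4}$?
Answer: $- \frac{37}{328326255} + \frac{i \sqrt{3}}{6194835} \approx -1.1269 \cdot 10^{-7} + 2.796 \cdot 10^{-7} i$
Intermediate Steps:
$w = i \sqrt{3}$ ($w = \sqrt{-3} = i \sqrt{3} \approx 1.732 i$)
$D{\left(n \right)} = n + i \sqrt{3}$
$R = 6194835$ ($R = 2115 \cdot 2929 = 6194835$)
$\frac{D{\left(\frac{40 - 3}{-6 - 47} \right)}}{R} = \frac{\frac{40 - 3}{-6 - 47} + i \sqrt{3}}{6194835} = \left(\frac{37}{-53} + i \sqrt{3}\right) \frac{1}{6194835} = \left(37 \left(- \frac{1}{53}\right) + i \sqrt{3}\right) \frac{1}{6194835} = \left(- \frac{37}{53} + i \sqrt{3}\right) \frac{1}{6194835} = - \frac{37}{328326255} + \frac{i \sqrt{3}}{6194835}$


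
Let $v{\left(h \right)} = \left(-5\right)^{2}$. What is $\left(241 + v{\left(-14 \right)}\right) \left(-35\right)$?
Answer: $-9310$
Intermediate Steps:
$v{\left(h \right)} = 25$
$\left(241 + v{\left(-14 \right)}\right) \left(-35\right) = \left(241 + 25\right) \left(-35\right) = 266 \left(-35\right) = -9310$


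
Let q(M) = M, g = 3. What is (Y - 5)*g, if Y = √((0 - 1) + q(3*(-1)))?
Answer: -15 + 6*I ≈ -15.0 + 6.0*I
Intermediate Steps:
Y = 2*I (Y = √((0 - 1) + 3*(-1)) = √(-1 - 3) = √(-4) = 2*I ≈ 2.0*I)
(Y - 5)*g = (2*I - 5)*3 = (-5 + 2*I)*3 = -15 + 6*I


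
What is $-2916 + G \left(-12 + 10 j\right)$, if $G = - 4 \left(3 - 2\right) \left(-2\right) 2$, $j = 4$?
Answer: $-2468$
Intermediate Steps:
$G = 16$ ($G = \left(-4\right) 1 \left(-2\right) 2 = \left(-4\right) \left(-2\right) 2 = 8 \cdot 2 = 16$)
$-2916 + G \left(-12 + 10 j\right) = -2916 + 16 \left(-12 + 10 \cdot 4\right) = -2916 + 16 \left(-12 + 40\right) = -2916 + 16 \cdot 28 = -2916 + 448 = -2468$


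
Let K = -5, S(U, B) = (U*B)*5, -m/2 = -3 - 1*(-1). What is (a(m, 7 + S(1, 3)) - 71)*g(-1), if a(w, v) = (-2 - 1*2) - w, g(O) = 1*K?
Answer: 395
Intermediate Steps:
m = 4 (m = -2*(-3 - 1*(-1)) = -2*(-3 + 1) = -2*(-2) = 4)
S(U, B) = 5*B*U (S(U, B) = (B*U)*5 = 5*B*U)
g(O) = -5 (g(O) = 1*(-5) = -5)
a(w, v) = -4 - w (a(w, v) = (-2 - 2) - w = -4 - w)
(a(m, 7 + S(1, 3)) - 71)*g(-1) = ((-4 - 1*4) - 71)*(-5) = ((-4 - 4) - 71)*(-5) = (-8 - 71)*(-5) = -79*(-5) = 395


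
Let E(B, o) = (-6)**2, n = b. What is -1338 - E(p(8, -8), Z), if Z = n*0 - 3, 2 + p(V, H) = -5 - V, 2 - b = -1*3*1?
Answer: -1374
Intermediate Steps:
b = 5 (b = 2 - (-1*3) = 2 - (-3) = 2 - 1*(-3) = 2 + 3 = 5)
n = 5
p(V, H) = -7 - V (p(V, H) = -2 + (-5 - V) = -7 - V)
Z = -3 (Z = 5*0 - 3 = 0 - 3 = -3)
E(B, o) = 36
-1338 - E(p(8, -8), Z) = -1338 - 1*36 = -1338 - 36 = -1374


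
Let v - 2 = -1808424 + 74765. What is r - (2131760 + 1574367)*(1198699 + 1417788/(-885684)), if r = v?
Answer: -327889555579372087/73807 ≈ -4.4425e+12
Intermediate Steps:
v = -1733657 (v = 2 + (-1808424 + 74765) = 2 - 1733659 = -1733657)
r = -1733657
r - (2131760 + 1574367)*(1198699 + 1417788/(-885684)) = -1733657 - (2131760 + 1574367)*(1198699 + 1417788/(-885684)) = -1733657 - 3706127*(1198699 + 1417788*(-1/885684)) = -1733657 - 3706127*(1198699 - 118149/73807) = -1733657 - 3706127*88472258944/73807 = -1733657 - 1*327889427623349888/73807 = -1733657 - 327889427623349888/73807 = -327889555579372087/73807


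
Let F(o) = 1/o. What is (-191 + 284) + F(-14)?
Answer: 1301/14 ≈ 92.929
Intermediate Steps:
(-191 + 284) + F(-14) = (-191 + 284) + 1/(-14) = 93 - 1/14 = 1301/14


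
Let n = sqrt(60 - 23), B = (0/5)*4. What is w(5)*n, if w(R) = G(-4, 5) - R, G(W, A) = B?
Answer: -5*sqrt(37) ≈ -30.414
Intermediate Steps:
B = 0 (B = (0*(1/5))*4 = 0*4 = 0)
G(W, A) = 0
n = sqrt(37) ≈ 6.0828
w(R) = -R (w(R) = 0 - R = -R)
w(5)*n = (-1*5)*sqrt(37) = -5*sqrt(37)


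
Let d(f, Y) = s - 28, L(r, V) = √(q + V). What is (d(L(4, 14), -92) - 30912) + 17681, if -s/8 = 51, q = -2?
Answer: -13667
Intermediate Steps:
s = -408 (s = -8*51 = -408)
L(r, V) = √(-2 + V)
d(f, Y) = -436 (d(f, Y) = -408 - 28 = -436)
(d(L(4, 14), -92) - 30912) + 17681 = (-436 - 30912) + 17681 = -31348 + 17681 = -13667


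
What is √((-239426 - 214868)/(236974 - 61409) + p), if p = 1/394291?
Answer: I*√12399616241933081206435/69223699415 ≈ 1.6086*I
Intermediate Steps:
p = 1/394291 ≈ 2.5362e-6
√((-239426 - 214868)/(236974 - 61409) + p) = √((-239426 - 214868)/(236974 - 61409) + 1/394291) = √(-454294/175565 + 1/394291) = √(-179123859989/69223699415) = I*√12399616241933081206435/69223699415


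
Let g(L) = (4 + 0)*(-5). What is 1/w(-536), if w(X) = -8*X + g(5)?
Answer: 1/4268 ≈ 0.00023430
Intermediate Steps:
g(L) = -20 (g(L) = 4*(-5) = -20)
w(X) = -20 - 8*X (w(X) = -8*X - 20 = -20 - 8*X)
1/w(-536) = 1/(-20 - 8*(-536)) = 1/(-20 + 4288) = 1/4268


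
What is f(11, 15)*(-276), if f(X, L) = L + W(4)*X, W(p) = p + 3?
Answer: -25392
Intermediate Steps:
W(p) = 3 + p
f(X, L) = L + 7*X (f(X, L) = L + (3 + 4)*X = L + 7*X)
f(11, 15)*(-276) = (15 + 7*11)*(-276) = (15 + 77)*(-276) = 92*(-276) = -25392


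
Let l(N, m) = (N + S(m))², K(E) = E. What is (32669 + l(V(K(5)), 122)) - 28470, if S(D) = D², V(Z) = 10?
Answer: 221835435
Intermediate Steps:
l(N, m) = (N + m²)²
(32669 + l(V(K(5)), 122)) - 28470 = (32669 + (10 + 122²)²) - 28470 = (32669 + (10 + 14884)²) - 28470 = (32669 + 14894²) - 28470 = (32669 + 221831236) - 28470 = 221863905 - 28470 = 221835435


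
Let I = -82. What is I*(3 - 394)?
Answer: 32062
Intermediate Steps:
I*(3 - 394) = -82*(3 - 394) = -82*(-391) = 32062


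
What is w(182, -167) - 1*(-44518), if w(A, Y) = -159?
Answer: 44359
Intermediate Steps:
w(182, -167) - 1*(-44518) = -159 - 1*(-44518) = -159 + 44518 = 44359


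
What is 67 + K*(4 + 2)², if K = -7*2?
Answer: -437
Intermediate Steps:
K = -14
67 + K*(4 + 2)² = 67 - 14*(4 + 2)² = 67 - 14*6² = 67 - 14*36 = 67 - 504 = -437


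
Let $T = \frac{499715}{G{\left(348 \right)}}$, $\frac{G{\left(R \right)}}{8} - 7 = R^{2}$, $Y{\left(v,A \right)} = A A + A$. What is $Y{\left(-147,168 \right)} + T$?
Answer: $\frac{27509167811}{968888} \approx 28393.0$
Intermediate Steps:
$Y{\left(v,A \right)} = A + A^{2}$ ($Y{\left(v,A \right)} = A^{2} + A = A + A^{2}$)
$G{\left(R \right)} = 56 + 8 R^{2}$
$T = \frac{499715}{968888}$ ($T = \frac{499715}{56 + 8 \cdot 348^{2}} = \frac{499715}{56 + 8 \cdot 121104} = \frac{499715}{56 + 968832} = \frac{499715}{968888} \approx 0.51576$)
$Y{\left(-147,168 \right)} + T = 168 \left(1 + 168\right) + \frac{499715}{968888} = 168 \cdot 169 + \frac{499715}{968888} = 28392 + \frac{499715}{968888} = \frac{27509167811}{968888}$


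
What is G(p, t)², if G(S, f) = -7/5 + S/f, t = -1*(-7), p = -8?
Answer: 7921/1225 ≈ 6.4661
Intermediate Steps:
t = 7
G(S, f) = -7/5 + S/f (G(S, f) = -7*⅕ + S/f = -7/5 + S/f)
G(p, t)² = (-7/5 - 8/7)² = (-89/35)² = 7921/1225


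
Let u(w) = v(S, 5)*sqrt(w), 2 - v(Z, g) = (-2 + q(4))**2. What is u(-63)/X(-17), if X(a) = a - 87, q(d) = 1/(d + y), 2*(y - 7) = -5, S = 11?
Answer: 669*I*sqrt(7)/15028 ≈ 0.11778*I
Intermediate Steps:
y = 9/2 (y = 7 + (1/2)*(-5) = 7 - 5/2 = 9/2 ≈ 4.5000)
q(d) = 1/(9/2 + d) (q(d) = 1/(d + 9/2) = 1/(9/2 + d))
v(Z, g) = -446/289 (v(Z, g) = 2 - (-2 + 2/(9 + 2*4))**2 = 2 - (-2 + 2/(9 + 8))**2 = 2 - (-2 + 2/17)**2 = 2 - (-32/17)**2 = 2 - 1*1024/289 = 2 - 1024/289 = -446/289)
X(a) = -87 + a
u(w) = -446*sqrt(w)/289
u(-63)/X(-17) = (-1338*I*sqrt(7)/289)/(-87 - 17) = -1338*I*sqrt(7)/289/(-104) = -1338*I*sqrt(7)/289*(-1/104) = 669*I*sqrt(7)/15028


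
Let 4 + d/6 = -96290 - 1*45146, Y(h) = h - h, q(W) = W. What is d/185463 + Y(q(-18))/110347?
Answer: -282880/61821 ≈ -4.5758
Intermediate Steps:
Y(h) = 0
d = -848640 (d = -24 + 6*(-96290 - 1*45146) = -24 + 6*(-96290 - 45146) = -24 + 6*(-141436) = -24 - 848616 = -848640)
d/185463 + Y(q(-18))/110347 = -848640/185463 + 0/110347 = -848640*1/185463 + 0*(1/110347) = -282880/61821 + 0 = -282880/61821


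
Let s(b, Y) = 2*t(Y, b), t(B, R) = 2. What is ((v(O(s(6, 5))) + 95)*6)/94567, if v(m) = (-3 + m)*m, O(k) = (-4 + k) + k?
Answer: 54/8597 ≈ 0.0062813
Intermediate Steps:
s(b, Y) = 4 (s(b, Y) = 2*2 = 4)
O(k) = -4 + 2*k
v(m) = m*(-3 + m)
((v(O(s(6, 5))) + 95)*6)/94567 = (((-4 + 2*4)*(-3 + (-4 + 2*4)) + 95)*6)/94567 = (((-4 + 8)*(-3 + (-4 + 8)) + 95)*6)*(1/94567) = ((4*(-3 + 4) + 95)*6)*(1/94567) = ((4*1 + 95)*6)*(1/94567) = ((4 + 95)*6)*(1/94567) = (99*6)*(1/94567) = 594*(1/94567) = 54/8597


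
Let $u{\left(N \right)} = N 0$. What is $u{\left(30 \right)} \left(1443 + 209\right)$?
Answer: $0$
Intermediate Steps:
$u{\left(N \right)} = 0$
$u{\left(30 \right)} \left(1443 + 209\right) = 0 \left(1443 + 209\right) = 0 \cdot 1652 = 0$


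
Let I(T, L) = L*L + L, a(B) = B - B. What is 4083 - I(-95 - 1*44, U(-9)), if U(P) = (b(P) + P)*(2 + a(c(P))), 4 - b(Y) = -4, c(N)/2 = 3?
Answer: 4081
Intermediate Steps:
c(N) = 6 (c(N) = 2*3 = 6)
b(Y) = 8 (b(Y) = 4 - 1*(-4) = 4 + 4 = 8)
a(B) = 0
U(P) = 16 + 2*P (U(P) = (8 + P)*(2 + 0) = (8 + P)*2 = 16 + 2*P)
I(T, L) = L + L² (I(T, L) = L² + L = L + L²)
4083 - I(-95 - 1*44, U(-9)) = 4083 - (16 + 2*(-9))*(1 + (16 + 2*(-9))) = 4083 - (16 - 18)*(1 + (16 - 18)) = 4083 - (-2)*(1 - 2) = 4083 - (-2)*(-1) = 4083 - 1*2 = 4083 - 2 = 4081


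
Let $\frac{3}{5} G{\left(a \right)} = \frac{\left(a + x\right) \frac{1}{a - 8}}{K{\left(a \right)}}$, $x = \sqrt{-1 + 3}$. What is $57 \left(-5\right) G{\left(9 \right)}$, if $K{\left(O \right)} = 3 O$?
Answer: $- \frac{475}{3} - \frac{475 \sqrt{2}}{27} \approx -183.21$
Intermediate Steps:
$x = \sqrt{2} \approx 1.4142$
$G{\left(a \right)} = \frac{5 \left(a + \sqrt{2}\right)}{9 a \left(-8 + a\right)}$ ($G{\left(a \right)} = \frac{5 \frac{\left(a + \sqrt{2}\right) \frac{1}{a - 8}}{3 a}}{3} = \frac{5 \frac{a + \sqrt{2}}{-8 + a} \frac{1}{3 a}}{3} = \frac{5 \frac{a + \sqrt{2}}{3 a \left(-8 + a\right)}}{3} = \frac{5 \left(a + \sqrt{2}\right)}{9 a \left(-8 + a\right)}$)
$57 \left(-5\right) G{\left(9 \right)} = 57 \left(-5\right) \frac{5 \left(9 + \sqrt{2}\right)}{9 \cdot 9 \left(-8 + 9\right)} = - 285 \cdot \frac{5}{9} \cdot \frac{1}{9} \cdot 1^{-1} \left(9 + \sqrt{2}\right) = - 285 \cdot \frac{5}{9} \cdot \frac{1}{9} \cdot 1 \left(9 + \sqrt{2}\right) = - 285 \left(\frac{5}{9} + \frac{5 \sqrt{2}}{81}\right) = - \frac{475}{3} - \frac{475 \sqrt{2}}{27}$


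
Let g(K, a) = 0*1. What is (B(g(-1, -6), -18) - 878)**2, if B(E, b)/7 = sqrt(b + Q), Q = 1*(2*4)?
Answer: 770394 - 12292*I*sqrt(10) ≈ 7.7039e+5 - 38871.0*I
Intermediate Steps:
g(K, a) = 0
Q = 8 (Q = 1*8 = 8)
B(E, b) = 7*sqrt(8 + b) (B(E, b) = 7*sqrt(b + 8) = 7*sqrt(8 + b))
(B(g(-1, -6), -18) - 878)**2 = (7*sqrt(8 - 18) - 878)**2 = (7*sqrt(-10) - 878)**2 = (7*(I*sqrt(10)) - 878)**2 = (7*I*sqrt(10) - 878)**2 = (-878 + 7*I*sqrt(10))**2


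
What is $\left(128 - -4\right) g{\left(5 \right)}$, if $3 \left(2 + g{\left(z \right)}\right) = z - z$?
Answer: $-264$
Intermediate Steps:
$g{\left(z \right)} = -2$ ($g{\left(z \right)} = -2 + \frac{z - z}{3} = -2 + \frac{1}{3} \cdot 0 = -2 + 0 = -2$)
$\left(128 - -4\right) g{\left(5 \right)} = \left(128 - -4\right) \left(-2\right) = \left(128 + 4\right) \left(-2\right) = 132 \left(-2\right) = -264$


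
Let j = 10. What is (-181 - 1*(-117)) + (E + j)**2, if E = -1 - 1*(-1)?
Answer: 36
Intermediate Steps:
E = 0 (E = -1 + 1 = 0)
(-181 - 1*(-117)) + (E + j)**2 = (-181 - 1*(-117)) + (0 + 10)**2 = (-181 + 117) + 10**2 = -64 + 100 = 36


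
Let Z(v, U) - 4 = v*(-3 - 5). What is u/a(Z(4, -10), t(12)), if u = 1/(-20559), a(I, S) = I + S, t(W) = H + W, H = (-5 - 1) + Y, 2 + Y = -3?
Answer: 1/555093 ≈ 1.8015e-6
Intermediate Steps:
Y = -5 (Y = -2 - 3 = -5)
H = -11 (H = (-5 - 1) - 5 = -6 - 5 = -11)
Z(v, U) = 4 - 8*v (Z(v, U) = 4 + v*(-3 - 5) = 4 + v*(-8) = 4 - 8*v)
t(W) = -11 + W
u = -1/20559 ≈ -4.8640e-5
u/a(Z(4, -10), t(12)) = -1/(20559*((4 - 8*4) + (-11 + 12))) = -1/(20559*((4 - 32) + 1)) = -1/(20559*(-28 + 1)) = -1/20559/(-27) = -1/20559*(-1/27) = 1/555093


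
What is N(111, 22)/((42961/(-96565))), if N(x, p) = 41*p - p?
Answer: -84977200/42961 ≈ -1978.0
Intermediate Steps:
N(x, p) = 40*p
N(111, 22)/((42961/(-96565))) = (40*22)/((42961/(-96565))) = 880/((42961*(-1/96565))) = 880/(-42961/96565) = 880*(-96565/42961) = -84977200/42961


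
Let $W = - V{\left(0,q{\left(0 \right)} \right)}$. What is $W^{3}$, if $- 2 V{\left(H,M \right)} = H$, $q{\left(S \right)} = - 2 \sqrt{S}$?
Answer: $0$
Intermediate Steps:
$V{\left(H,M \right)} = - \frac{H}{2}$
$W = 0$ ($W = - \frac{\left(-1\right) 0}{2} = \left(-1\right) 0 = 0$)
$W^{3} = 0^{3} = 0$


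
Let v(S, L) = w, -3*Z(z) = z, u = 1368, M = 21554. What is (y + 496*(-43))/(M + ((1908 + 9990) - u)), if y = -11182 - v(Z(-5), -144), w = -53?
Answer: -32457/32084 ≈ -1.0116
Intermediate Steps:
Z(z) = -z/3
v(S, L) = -53
y = -11129 (y = -11182 - 1*(-53) = -11182 + 53 = -11129)
(y + 496*(-43))/(M + ((1908 + 9990) - u)) = (-11129 + 496*(-43))/(21554 + ((1908 + 9990) - 1*1368)) = (-11129 - 21328)/(21554 + (11898 - 1368)) = -32457/(21554 + 10530) = -32457/32084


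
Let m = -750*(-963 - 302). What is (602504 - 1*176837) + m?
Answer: 1374417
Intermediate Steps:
m = 948750 (m = -750*(-1265) = 948750)
(602504 - 1*176837) + m = (602504 - 1*176837) + 948750 = (602504 - 176837) + 948750 = 425667 + 948750 = 1374417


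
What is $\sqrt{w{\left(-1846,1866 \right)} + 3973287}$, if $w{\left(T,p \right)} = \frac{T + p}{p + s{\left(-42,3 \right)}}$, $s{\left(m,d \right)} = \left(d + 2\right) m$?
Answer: $\frac{\sqrt{75667277858}}{138} \approx 1993.3$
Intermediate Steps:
$s{\left(m,d \right)} = m \left(2 + d\right)$ ($s{\left(m,d \right)} = \left(2 + d\right) m = m \left(2 + d\right)$)
$w{\left(T,p \right)} = \frac{T + p}{-210 + p}$ ($w{\left(T,p \right)} = \frac{T + p}{p - 42 \left(2 + 3\right)} = \frac{T + p}{p - 210} = \frac{T + p}{-210 + p}$)
$\sqrt{w{\left(-1846,1866 \right)} + 3973287} = \sqrt{\frac{-1846 + 1866}{-210 + 1866} + 3973287} = \sqrt{\frac{1}{1656} \cdot 20 + 3973287} = \sqrt{\frac{5}{414} + 3973287} = \sqrt{\frac{1644940823}{414}} = \frac{\sqrt{75667277858}}{138}$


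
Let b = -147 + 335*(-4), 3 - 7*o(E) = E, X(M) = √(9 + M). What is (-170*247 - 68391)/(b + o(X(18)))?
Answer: 8040372802/108284809 - 2318001*√3/108284809 ≈ 74.215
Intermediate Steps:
o(E) = 3/7 - E/7
b = -1487 (b = -147 - 1340 = -1487)
(-170*247 - 68391)/(b + o(X(18))) = (-170*247 - 68391)/(-1487 + (3/7 - √(9 + 18)/7)) = (-41990 - 68391)/(-1487 + (3/7 - 3*√3/7)) = -110381/(-1487 + (3/7 - 3*√3/7)) = -110381/(-10406/7 - 3*√3/7)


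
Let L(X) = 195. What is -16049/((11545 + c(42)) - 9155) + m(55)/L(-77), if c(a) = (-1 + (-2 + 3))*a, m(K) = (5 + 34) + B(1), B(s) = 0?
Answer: -15571/2390 ≈ -6.5151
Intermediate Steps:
m(K) = 39 (m(K) = (5 + 34) + 0 = 39 + 0 = 39)
c(a) = 0 (c(a) = (-1 + 1)*a = 0*a = 0)
-16049/((11545 + c(42)) - 9155) + m(55)/L(-77) = -16049/((11545 + 0) - 9155) + 39/195 = -16049/(11545 - 9155) + 39*(1/195) = -16049/2390 + 1/5 = -15571/2390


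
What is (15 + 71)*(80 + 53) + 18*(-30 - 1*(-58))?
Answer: 11942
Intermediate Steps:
(15 + 71)*(80 + 53) + 18*(-30 - 1*(-58)) = 86*133 + 18*(-30 + 58) = 11438 + 18*28 = 11438 + 504 = 11942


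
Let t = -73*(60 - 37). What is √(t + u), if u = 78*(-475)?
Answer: I*√38729 ≈ 196.8*I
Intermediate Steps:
t = -1679 (t = -73*23 = -1679)
u = -37050
√(t + u) = √(-1679 - 37050) = √(-38729) = I*√38729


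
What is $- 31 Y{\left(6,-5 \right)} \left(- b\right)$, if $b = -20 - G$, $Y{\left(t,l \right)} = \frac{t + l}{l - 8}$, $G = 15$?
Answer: $\frac{1085}{13} \approx 83.462$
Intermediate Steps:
$Y{\left(t,l \right)} = \frac{l + t}{-8 + l}$
$b = -35$ ($b = -20 - 15 = -35$)
$- 31 Y{\left(6,-5 \right)} \left(- b\right) = - 31 \frac{-5 + 6}{-8 - 5} \left(\left(-1\right) \left(-35\right)\right) = - 31 \frac{1}{-13} \cdot 1 \cdot 35 = - 31 \left(\left(- \frac{1}{13}\right) 1\right) 35 = \left(-31\right) \left(- \frac{1}{13}\right) 35 = \frac{31}{13} \cdot 35 = \frac{1085}{13}$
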